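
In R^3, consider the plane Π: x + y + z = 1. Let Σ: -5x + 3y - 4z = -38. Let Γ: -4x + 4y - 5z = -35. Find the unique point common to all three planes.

(6, -4, -1)

Solving the 3×3 linear system x + y + z = 1, -5x + 3y - 4z = -38, -4x + 4y - 5z = -35 (e.g. by elimination or Cramer's rule, determinant = -16) gives (6, -4, -1).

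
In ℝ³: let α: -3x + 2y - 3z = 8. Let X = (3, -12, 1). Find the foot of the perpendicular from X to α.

(-3, -8, -5)

Foot = X − λn with λ = (n·X − d)/|n|² = (-36 − 8)/22 = -2.
Foot = (3, -12, 1) − (-2)·(-3, 2, -3) = (-3, -8, -5).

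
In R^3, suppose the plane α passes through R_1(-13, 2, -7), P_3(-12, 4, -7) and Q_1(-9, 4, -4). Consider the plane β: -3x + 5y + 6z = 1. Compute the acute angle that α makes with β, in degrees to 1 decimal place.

R_1P_3 = (1, 2, 0), R_1Q_1 = (4, 2, 3); a normal to α is R_1P_3 × R_1Q_1 = (6, -3, -6).
Using R_1: α has equation 6x - 3y - 6z = -42.
cos θ = |n₁·n₂| / (|n₁||n₂|) = |-69| / (√81 · √70).
θ = arccos(0.91634) ≈ 23.6°.

23.6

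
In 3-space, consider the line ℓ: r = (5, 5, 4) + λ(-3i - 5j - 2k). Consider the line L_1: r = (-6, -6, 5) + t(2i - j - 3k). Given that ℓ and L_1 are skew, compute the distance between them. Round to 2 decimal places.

0.58

Common perpendicular direction n = (-3, -5, -2) × (2, -1, -3) = (13, -13, 13).
With w = (-6, -6, 5) − (5, 5, 4) = (-11, -11, 1), w · n = 13.
Distance = |w · n| / |n| = |13| / √507 ≈ 0.58.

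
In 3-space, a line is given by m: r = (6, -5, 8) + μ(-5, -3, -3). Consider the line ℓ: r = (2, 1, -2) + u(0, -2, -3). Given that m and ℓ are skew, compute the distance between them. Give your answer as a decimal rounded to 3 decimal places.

11.053

Common perpendicular direction n = (-5, -3, -3) × (0, -2, -3) = (3, -15, 10).
With w = (2, 1, -2) − (6, -5, 8) = (-4, 6, -10), w · n = -202.
Distance = |w · n| / |n| = |-202| / √334 ≈ 11.053.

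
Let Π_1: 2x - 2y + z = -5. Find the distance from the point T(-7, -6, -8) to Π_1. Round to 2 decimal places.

1.67

n·T − d = (2)·(-7) + (-2)·(-6) + (1)·(-8) − (-5) = -5; |n| = √9.
Distance = |-5| / √9 = 5/√9 ≈ 1.67.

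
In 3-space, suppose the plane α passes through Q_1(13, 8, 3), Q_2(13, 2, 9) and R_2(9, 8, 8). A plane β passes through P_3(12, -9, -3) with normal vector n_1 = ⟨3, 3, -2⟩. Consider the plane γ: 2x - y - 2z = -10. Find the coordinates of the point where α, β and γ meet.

Q_1Q_2 = (0, -6, 6), Q_1R_2 = (-4, 0, 5); a normal to α is Q_1Q_2 × Q_1R_2 = (-30, -24, -24).
Using Q_1: α has equation -30x - 24y - 24z = -654.
β: n_1·r = n_1·P_3 gives 3x + 3y - 2z = 15.
Solving the 3×3 linear system -30x - 24y - 24z = -654, 3x + 3y - 2z = 15, 2x - y - 2z = -10 (e.g. by elimination or Cramer's rule, determinant = 408) gives (9, 4, 12).

(9, 4, 12)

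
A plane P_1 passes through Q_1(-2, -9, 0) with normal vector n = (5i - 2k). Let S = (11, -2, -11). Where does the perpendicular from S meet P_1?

(-4, -2, -5)

P_1: n·r = n·Q_1 gives 5x - 2z = -10.
Foot = S − λn with λ = (n·S − d)/|n|² = (77 − (-10))/29 = 3.
Foot = (11, -2, -11) − 3·(5, 0, -2) = (-4, -2, -5).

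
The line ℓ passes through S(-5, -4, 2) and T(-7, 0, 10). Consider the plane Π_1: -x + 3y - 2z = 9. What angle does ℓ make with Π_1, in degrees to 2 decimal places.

3.34

A direction vector for ℓ is T − S = (-2, 4, 8).
sin θ = |n·v| / (|n||v|) = |-2| / (√14 · √84) = 0.05832.
θ ≈ 3.34°.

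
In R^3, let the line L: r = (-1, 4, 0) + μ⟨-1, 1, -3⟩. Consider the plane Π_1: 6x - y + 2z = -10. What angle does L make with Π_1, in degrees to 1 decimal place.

sin θ = |n·v| / (|n||v|) = |-13| / (√41 · √11) = 0.61215.
θ ≈ 37.7°.

37.7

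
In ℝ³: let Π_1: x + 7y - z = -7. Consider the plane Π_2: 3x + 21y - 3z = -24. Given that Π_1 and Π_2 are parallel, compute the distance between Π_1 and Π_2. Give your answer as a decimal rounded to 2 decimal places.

0.14

Rescale Π_2 by 1/3: x + 7y - z = -8. Then distance = |-7 − (-8)| / √51 ≈ 0.14.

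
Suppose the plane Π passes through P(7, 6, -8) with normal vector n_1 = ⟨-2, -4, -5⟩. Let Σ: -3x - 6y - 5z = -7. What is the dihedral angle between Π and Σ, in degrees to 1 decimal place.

11.5

Π: n_1·r = n_1·P gives -2x - 4y - 5z = 2.
cos θ = |n₁·n₂| / (|n₁||n₂|) = |55| / (√45 · √70).
θ = arccos(0.97996) ≈ 11.5°.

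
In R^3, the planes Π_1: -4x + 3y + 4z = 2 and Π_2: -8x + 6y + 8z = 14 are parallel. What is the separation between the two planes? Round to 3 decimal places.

Rescale Π_2 by 1/2: -4x + 3y + 4z = 7. Then distance = |2 − 7| / √41 ≈ 0.781.

0.781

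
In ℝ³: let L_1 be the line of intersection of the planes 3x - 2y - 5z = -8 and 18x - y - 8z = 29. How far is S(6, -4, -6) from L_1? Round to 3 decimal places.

10.687

Direction of L_1: (3, -2, -5) × (18, -1, -8) = (11, -66, 33).
A point on L_1: solving the two plane equations with x = 4 gives (4, -5, 6).
Taking (4, -5, 6) on L_1 with direction v = (11, -66, 33): w = S − (4, -5, 6) = (2, 1, -12), and w × v = (-759, -198, -143).
Distance = |w × v| / |v| = √635734 / √5566 ≈ 10.687.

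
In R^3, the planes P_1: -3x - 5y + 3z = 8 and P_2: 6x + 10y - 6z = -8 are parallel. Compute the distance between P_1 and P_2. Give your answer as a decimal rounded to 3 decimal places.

Rescale P_2 by 1/(-2): -3x - 5y + 3z = 4. Then distance = |8 − 4| / √43 ≈ 0.610.

0.610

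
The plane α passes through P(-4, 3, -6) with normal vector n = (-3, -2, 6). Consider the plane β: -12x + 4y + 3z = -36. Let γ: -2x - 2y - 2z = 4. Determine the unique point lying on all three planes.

(2, 0, -4)

α: n·r = n·P gives -3x - 2y + 6z = -30.
Solving the 3×3 linear system -3x - 2y + 6z = -30, -12x + 4y + 3z = -36, -2x - 2y - 2z = 4 (e.g. by elimination or Cramer's rule, determinant = 258) gives (2, 0, -4).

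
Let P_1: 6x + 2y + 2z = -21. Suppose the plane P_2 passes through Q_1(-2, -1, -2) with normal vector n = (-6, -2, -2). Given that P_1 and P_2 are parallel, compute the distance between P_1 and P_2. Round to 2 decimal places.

P_2: n·r = n·Q_1 gives -6x - 2y - 2z = 18.
Rescale P_2 by 1/(-1): 6x + 2y + 2z = -18. Then distance = |-21 − (-18)| / √44 ≈ 0.45.

0.45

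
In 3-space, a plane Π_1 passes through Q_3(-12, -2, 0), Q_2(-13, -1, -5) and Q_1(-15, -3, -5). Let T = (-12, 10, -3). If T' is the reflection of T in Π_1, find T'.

Q_3Q_2 = (-1, 1, -5), Q_3Q_1 = (-3, -1, -5); a normal to Π_1 is Q_3Q_2 × Q_3Q_1 = (-10, 10, 4).
Using Q_3: Π_1 has equation -10x + 10y + 4z = 100.
λ = (n·T − d)/|n|² = (208 − 100)/216 = 1/2.
Reflection = T − 2λn = (-12, 10, -3) − 1·(-10, 10, 4) = (-2, 0, -7).

(-2, 0, -7)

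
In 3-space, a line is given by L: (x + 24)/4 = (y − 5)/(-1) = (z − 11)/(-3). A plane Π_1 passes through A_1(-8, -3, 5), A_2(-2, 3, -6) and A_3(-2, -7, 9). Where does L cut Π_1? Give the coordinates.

L has direction (4, -1, -3) through (-24, 5, 11).
A_1A_2 = (6, 6, -11), A_1A_3 = (6, -4, 4); a normal to Π_1 is A_1A_2 × A_1A_3 = (-20, -90, -60).
Using A_1: Π_1 has equation -20x - 90y - 60z = 130.
Substitute r = (-24, 5, 11) + t(4, -1, -3) into the plane: -630 + 190t = 130, so t = 4.
Intersection: (-24, 5, 11) + 4·(4, -1, -3) = (-8, 1, -1).

(-8, 1, -1)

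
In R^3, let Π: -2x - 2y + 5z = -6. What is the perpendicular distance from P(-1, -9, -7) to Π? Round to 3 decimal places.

1.567

n·P − d = (-2)·(-1) + (-2)·(-9) + (5)·(-7) − (-6) = -9; |n| = √33.
Distance = |-9| / √33 = 9/√33 ≈ 1.567.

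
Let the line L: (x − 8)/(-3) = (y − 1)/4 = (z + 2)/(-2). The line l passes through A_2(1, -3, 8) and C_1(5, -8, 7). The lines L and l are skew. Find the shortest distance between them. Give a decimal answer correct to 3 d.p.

7.402

L has direction (-3, 4, -2) through (8, 1, -2).
A direction vector for l is C_1 − A_2 = (4, -5, -1).
Common perpendicular direction n = (-3, 4, -2) × (4, -5, -1) = (-14, -11, -1).
With w = (1, -3, 8) − (8, 1, -2) = (-7, -4, 10), w · n = 132.
Distance = |w · n| / |n| = |132| / √318 ≈ 7.402.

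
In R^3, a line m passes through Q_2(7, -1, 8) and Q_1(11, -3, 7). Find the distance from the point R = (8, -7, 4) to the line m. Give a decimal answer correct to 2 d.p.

A direction vector for m is Q_1 − Q_2 = (4, -2, -1).
Taking (7, -1, 8) on m with direction v = (4, -2, -1): w = R − (7, -1, 8) = (1, -6, -4), and w × v = (-2, -15, 22).
Distance = |w × v| / |v| = √713 / √21 ≈ 5.83.

5.83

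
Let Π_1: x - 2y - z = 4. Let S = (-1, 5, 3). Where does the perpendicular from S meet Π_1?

Foot = S − λn with λ = (n·S − d)/|n|² = (-14 − 4)/6 = -3.
Foot = (-1, 5, 3) − (-3)·(1, -2, -1) = (2, -1, 0).

(2, -1, 0)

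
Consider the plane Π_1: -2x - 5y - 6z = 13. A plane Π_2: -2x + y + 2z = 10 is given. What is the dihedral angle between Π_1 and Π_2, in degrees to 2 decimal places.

57.49

cos θ = |n₁·n₂| / (|n₁||n₂|) = |-13| / (√65 · √9).
θ = arccos(0.53748) ≈ 57.49°.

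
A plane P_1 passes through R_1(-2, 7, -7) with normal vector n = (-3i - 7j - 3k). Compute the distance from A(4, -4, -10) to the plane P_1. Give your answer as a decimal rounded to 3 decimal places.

P_1: n·r = n·R_1 gives -3x - 7y - 3z = -22.
n·A − d = (-3)·(4) + (-7)·(-4) + (-3)·(-10) − (-22) = 68; |n| = √67.
Distance = |68| / √67 = 68/√67 ≈ 8.308.

8.308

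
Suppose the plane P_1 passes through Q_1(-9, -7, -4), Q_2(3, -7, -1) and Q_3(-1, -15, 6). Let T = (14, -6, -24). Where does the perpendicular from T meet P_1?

Q_1Q_2 = (12, 0, 3), Q_1Q_3 = (8, -8, 10); a normal to P_1 is Q_1Q_2 × Q_1Q_3 = (24, -96, -96).
Using Q_1: P_1 has equation 24x - 96y - 96z = 840.
Foot = T − λn with λ = (n·T − d)/|n|² = (3216 − 840)/19008 = 1/8.
Foot = (14, -6, -24) − (1/8)·(24, -96, -96) = (11, 6, -12).

(11, 6, -12)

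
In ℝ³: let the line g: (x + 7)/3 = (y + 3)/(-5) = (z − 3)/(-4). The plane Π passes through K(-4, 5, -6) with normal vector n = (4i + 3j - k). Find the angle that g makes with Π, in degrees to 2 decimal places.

1.59

g has direction (3, -5, -4) through (-7, -3, 3).
Π: n·r = n·K gives 4x + 3y - z = 5.
sin θ = |n·v| / (|n||v|) = |1| / (√26 · √50) = 0.02774.
θ ≈ 1.59°.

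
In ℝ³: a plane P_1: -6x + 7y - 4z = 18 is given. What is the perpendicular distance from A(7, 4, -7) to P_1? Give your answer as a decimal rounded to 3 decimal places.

0.398

n·A − d = (-6)·(7) + (7)·(4) + (-4)·(-7) − 18 = -4; |n| = √101.
Distance = |-4| / √101 = 4/√101 ≈ 0.398.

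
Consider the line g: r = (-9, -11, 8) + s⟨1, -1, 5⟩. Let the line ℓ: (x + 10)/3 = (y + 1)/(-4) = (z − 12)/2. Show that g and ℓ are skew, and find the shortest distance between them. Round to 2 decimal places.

ℓ has direction (3, -4, 2) through (-10, -1, 12).
Common perpendicular direction n = (1, -1, 5) × (3, -4, 2) = (18, 13, -1).
With w = (-10, -1, 12) − (-9, -11, 8) = (-1, 10, 4), w · n = 108.
Since n ≠ 0 the lines are not parallel, and w · n = 108 ≠ 0 so they do not intersect; hence they are skew.
Distance = |w · n| / |n| = |108| / √494 ≈ 4.86.

4.86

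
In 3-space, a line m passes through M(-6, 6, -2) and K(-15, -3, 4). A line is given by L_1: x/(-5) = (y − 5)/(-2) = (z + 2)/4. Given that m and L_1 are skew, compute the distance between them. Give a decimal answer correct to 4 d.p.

A direction vector for m is K − M = (-9, -9, 6).
L_1 has direction (-5, -2, 4) through (0, 5, -2).
Common perpendicular direction n = (-9, -9, 6) × (-5, -2, 4) = (-24, 6, -27).
With w = (0, 5, -2) − (-6, 6, -2) = (6, -1, 0), w · n = -150.
Distance = |w · n| / |n| = |-150| / √1341 ≈ 4.0962.

4.0962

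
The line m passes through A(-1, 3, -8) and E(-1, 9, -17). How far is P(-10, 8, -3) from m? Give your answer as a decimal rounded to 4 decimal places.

11.3612

A direction vector for m is E − A = (0, 6, -9).
Taking (-1, 3, -8) on m with direction v = (0, 6, -9): w = P − (-1, 3, -8) = (-9, 5, 5), and w × v = (-75, -81, -54).
Distance = |w × v| / |v| = √15102 / √117 ≈ 11.3612.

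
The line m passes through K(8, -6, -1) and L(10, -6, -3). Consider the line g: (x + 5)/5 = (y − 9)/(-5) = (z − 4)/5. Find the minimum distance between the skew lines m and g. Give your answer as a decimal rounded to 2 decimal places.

8.98

A direction vector for m is L − K = (2, 0, -2).
g has direction (5, -5, 5) through (-5, 9, 4).
Common perpendicular direction n = (2, 0, -2) × (5, -5, 5) = (-10, -20, -10).
With w = (-5, 9, 4) − (8, -6, -1) = (-13, 15, 5), w · n = -220.
Distance = |w · n| / |n| = |-220| / √600 ≈ 8.98.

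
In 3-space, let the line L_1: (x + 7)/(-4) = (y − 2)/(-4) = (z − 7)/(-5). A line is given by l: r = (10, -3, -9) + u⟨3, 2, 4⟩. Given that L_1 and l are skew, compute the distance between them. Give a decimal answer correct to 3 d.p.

L_1 has direction (-4, -4, -5) through (-7, 2, 7).
Common perpendicular direction n = (-4, -4, -5) × (3, 2, 4) = (-6, 1, 4).
With w = (10, -3, -9) − (-7, 2, 7) = (17, -5, -16), w · n = -171.
Distance = |w · n| / |n| = |-171| / √53 ≈ 23.489.

23.489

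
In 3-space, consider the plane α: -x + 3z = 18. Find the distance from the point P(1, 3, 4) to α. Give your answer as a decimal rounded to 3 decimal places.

n·P − d = (-1)·(1) + (0)·(3) + (3)·(4) − 18 = -7; |n| = √10.
Distance = |-7| / √10 = 7/√10 ≈ 2.214.

2.214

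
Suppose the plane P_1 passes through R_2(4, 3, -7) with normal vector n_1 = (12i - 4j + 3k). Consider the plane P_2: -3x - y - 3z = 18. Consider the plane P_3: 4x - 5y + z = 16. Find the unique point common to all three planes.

P_1: n_1·r = n_1·R_2 gives 12x - 4y + 3z = 15.
Solving the 3×3 linear system 12x - 4y + 3z = 15, -3x - y - 3z = 18, 4x - 5y + z = 16 (e.g. by elimination or Cramer's rule, determinant = -99) gives (2, -3, -7).

(2, -3, -7)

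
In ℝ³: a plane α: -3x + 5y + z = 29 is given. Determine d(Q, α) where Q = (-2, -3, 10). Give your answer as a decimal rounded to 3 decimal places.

4.733

n·Q − d = (-3)·(-2) + (5)·(-3) + (1)·(10) − 29 = -28; |n| = √35.
Distance = |-28| / √35 = 28/√35 ≈ 4.733.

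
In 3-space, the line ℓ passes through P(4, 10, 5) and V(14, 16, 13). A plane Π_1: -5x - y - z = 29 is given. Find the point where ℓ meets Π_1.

(-6, 4, -3)

A direction vector for ℓ is V − P = (10, 6, 8).
Substitute r = (4, 10, 5) + t(10, 6, 8) into the plane: -35 + (-64)t = 29, so t = -1.
Intersection: (4, 10, 5) + (-1)·(10, 6, 8) = (-6, 4, -3).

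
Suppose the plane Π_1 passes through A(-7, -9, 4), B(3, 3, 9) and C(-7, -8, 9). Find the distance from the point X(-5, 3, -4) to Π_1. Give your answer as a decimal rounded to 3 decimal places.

AB = (10, 12, 5), AC = (0, 1, 5); a normal to Π_1 is AB × AC = (55, -50, 10).
Using A: Π_1 has equation 55x - 50y + 10z = 105.
n·X − d = (55)·(-5) + (-50)·(3) + (10)·(-4) − 105 = -570; |n| = √5625.
Distance = |-570| / √5625 = 570/√5625 ≈ 7.600.

7.600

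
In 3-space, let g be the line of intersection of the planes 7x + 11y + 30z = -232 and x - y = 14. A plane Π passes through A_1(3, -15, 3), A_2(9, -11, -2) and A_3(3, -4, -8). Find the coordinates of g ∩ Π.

(9, -5, -8)

Direction of g: (7, 11, 30) × (1, -1, 0) = (30, 30, -18).
A point on g: solving the two plane equations with x = -1 gives (-1, -15, -2).
A_1A_2 = (6, 4, -5), A_1A_3 = (0, 11, -11); a normal to Π is A_1A_2 × A_1A_3 = (11, 66, 66).
Using A_1: Π has equation 11x + 66y + 66z = -759.
Substitute r = (-1, -15, -2) + t(30, 30, -18) into the plane: -1133 + 1122t = -759, so t = 1/3.
Intersection: (-1, -15, -2) + (1/3)·(30, 30, -18) = (9, -5, -8).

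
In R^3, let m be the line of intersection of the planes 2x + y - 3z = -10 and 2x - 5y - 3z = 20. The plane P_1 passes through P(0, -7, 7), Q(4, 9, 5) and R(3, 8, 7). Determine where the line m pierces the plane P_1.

Direction of m: (2, 1, -3) × (2, -5, -3) = (-18, 0, -12).
A point on m: solving the two plane equations with x = 8 gives (8, -5, 7).
PQ = (4, 16, -2), PR = (3, 15, 0); a normal to P_1 is PQ × PR = (30, -6, 12).
Using P: P_1 has equation 30x - 6y + 12z = 126.
Substitute r = (8, -5, 7) + t(-18, 0, -12) into the plane: 354 + (-684)t = 126, so t = 1/3.
Intersection: (8, -5, 7) + (1/3)·(-18, 0, -12) = (2, -5, 3).

(2, -5, 3)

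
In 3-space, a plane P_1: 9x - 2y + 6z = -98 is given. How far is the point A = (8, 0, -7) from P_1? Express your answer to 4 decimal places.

n·A − d = (9)·(8) + (-2)·(0) + (6)·(-7) − (-98) = 128; |n| = √121.
Distance = |128| / √121 = 128/√121 ≈ 11.6364.

11.6364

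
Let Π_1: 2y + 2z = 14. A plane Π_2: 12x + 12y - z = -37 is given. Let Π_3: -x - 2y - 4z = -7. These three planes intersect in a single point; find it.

(-9, 6, 1)

Solving the 3×3 linear system 2y + 2z = 14, 12x + 12y - z = -37, -x - 2y - 4z = -7 (e.g. by elimination or Cramer's rule, determinant = 74) gives (-9, 6, 1).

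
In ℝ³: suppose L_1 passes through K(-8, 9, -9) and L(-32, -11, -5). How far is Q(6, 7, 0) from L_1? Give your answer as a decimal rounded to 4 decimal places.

14.5895

A direction vector for L_1 is L − K = (-24, -20, 4).
Taking (-8, 9, -9) on L_1 with direction v = (-24, -20, 4): w = Q − (-8, 9, -9) = (14, -2, 9), and w × v = (172, -272, -328).
Distance = |w × v| / |v| = √211152 / √992 ≈ 14.5895.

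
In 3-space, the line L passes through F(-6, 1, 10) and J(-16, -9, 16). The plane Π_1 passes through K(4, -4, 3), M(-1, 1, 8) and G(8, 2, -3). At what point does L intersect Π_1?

(-1, 6, 7)

A direction vector for L is J − F = (-10, -10, 6).
KM = (-5, 5, 5), KG = (4, 6, -6); a normal to Π_1 is KM × KG = (-60, -10, -50).
Using K: Π_1 has equation -60x - 10y - 50z = -350.
Substitute r = (-6, 1, 10) + t(-10, -10, 6) into the plane: -150 + 400t = -350, so t = -1/2.
Intersection: (-6, 1, 10) + (-1/2)·(-10, -10, 6) = (-1, 6, 7).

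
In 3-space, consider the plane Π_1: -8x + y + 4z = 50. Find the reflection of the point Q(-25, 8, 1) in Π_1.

λ = (n·Q − d)/|n|² = (212 − 50)/81 = 2.
Reflection = Q − 2λn = (-25, 8, 1) − 4·(-8, 1, 4) = (7, 4, -15).

(7, 4, -15)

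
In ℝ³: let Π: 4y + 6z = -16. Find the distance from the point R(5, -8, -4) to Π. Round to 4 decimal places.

5.5470

n·R − d = (0)·(5) + (4)·(-8) + (6)·(-4) − (-16) = -40; |n| = √52.
Distance = |-40| / √52 = 40/√52 ≈ 5.5470.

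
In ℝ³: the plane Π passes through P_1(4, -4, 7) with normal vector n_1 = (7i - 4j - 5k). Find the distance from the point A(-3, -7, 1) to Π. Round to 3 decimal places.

Π: n_1·r = n_1·P_1 gives 7x - 4y - 5z = 9.
n·A − d = (7)·(-3) + (-4)·(-7) + (-5)·(1) − 9 = -7; |n| = √90.
Distance = |-7| / √90 = 7/√90 ≈ 0.738.

0.738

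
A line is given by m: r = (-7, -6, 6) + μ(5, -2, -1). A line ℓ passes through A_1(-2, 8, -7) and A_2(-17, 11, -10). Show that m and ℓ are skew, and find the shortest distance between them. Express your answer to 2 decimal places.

19.01

A direction vector for ℓ is A_2 − A_1 = (-15, 3, -3).
Common perpendicular direction n = (5, -2, -1) × (-15, 3, -3) = (9, 30, -15).
With w = (-2, 8, -7) − (-7, -6, 6) = (5, 14, -13), w · n = 660.
Since n ≠ 0 the lines are not parallel, and w · n = 660 ≠ 0 so they do not intersect; hence they are skew.
Distance = |w · n| / |n| = |660| / √1206 ≈ 19.01.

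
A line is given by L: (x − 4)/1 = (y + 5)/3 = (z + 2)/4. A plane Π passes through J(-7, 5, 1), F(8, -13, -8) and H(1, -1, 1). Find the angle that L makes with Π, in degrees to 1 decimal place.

L has direction (1, 3, 4) through (4, -5, -2).
JF = (15, -18, -9), JH = (8, -6, 0); a normal to Π is JF × JH = (-54, -72, 54).
Using J: Π has equation -54x - 72y + 54z = 72.
sin θ = |n·v| / (|n||v|) = |-54| / (√11016 · √26) = 0.10090.
θ ≈ 5.8°.

5.8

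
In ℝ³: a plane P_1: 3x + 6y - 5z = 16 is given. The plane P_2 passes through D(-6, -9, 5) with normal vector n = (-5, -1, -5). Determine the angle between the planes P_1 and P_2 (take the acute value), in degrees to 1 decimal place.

P_2: n·r = n·D gives -5x - y - 5z = 14.
cos θ = |n₁·n₂| / (|n₁||n₂|) = |4| / (√70 · √51).
θ = arccos(0.06695) ≈ 86.2°.

86.2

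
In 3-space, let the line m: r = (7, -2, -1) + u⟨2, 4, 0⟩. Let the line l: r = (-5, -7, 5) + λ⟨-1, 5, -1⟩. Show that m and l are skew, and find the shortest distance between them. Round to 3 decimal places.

Common perpendicular direction n = (2, 4, 0) × (-1, 5, -1) = (-4, 2, 14).
With w = (-5, -7, 5) − (7, -2, -1) = (-12, -5, 6), w · n = 122.
Since n ≠ 0 the lines are not parallel, and w · n = 122 ≠ 0 so they do not intersect; hence they are skew.
Distance = |w · n| / |n| = |122| / √216 ≈ 8.301.

8.301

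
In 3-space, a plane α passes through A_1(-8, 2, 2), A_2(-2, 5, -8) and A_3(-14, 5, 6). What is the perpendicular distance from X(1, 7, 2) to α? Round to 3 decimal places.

8.455

A_1A_2 = (6, 3, -10), A_1A_3 = (-6, 3, 4); a normal to α is A_1A_2 × A_1A_3 = (42, 36, 36).
Using A_1: α has equation 42x + 36y + 36z = -192.
n·X − d = (42)·(1) + (36)·(7) + (36)·(2) − (-192) = 558; |n| = √4356.
Distance = |558| / √4356 = 558/√4356 ≈ 8.455.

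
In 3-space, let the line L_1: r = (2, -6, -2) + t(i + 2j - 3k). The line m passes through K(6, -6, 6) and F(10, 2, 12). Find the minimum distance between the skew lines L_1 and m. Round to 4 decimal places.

3.5777

A direction vector for m is F − K = (4, 8, 6).
Common perpendicular direction n = (1, 2, -3) × (4, 8, 6) = (36, -18, 0).
With w = (6, -6, 6) − (2, -6, -2) = (4, 0, 8), w · n = 144.
Distance = |w · n| / |n| = |144| / √1620 ≈ 3.5777.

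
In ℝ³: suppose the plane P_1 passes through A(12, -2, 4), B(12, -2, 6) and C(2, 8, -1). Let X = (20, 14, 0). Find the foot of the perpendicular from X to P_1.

AB = (0, 0, 2), AC = (-10, 10, -5); a normal to P_1 is AB × AC = (-20, -20, 0).
Using A: P_1 has equation -20x - 20y = -200.
Foot = X − λn with λ = (n·X − d)/|n|² = (-680 − (-200))/800 = -3/5.
Foot = (20, 14, 0) − (-3/5)·(-20, -20, 0) = (8, 2, 0).

(8, 2, 0)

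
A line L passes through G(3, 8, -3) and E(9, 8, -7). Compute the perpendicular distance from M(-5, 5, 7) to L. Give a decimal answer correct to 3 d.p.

4.907

A direction vector for L is E − G = (6, 0, -4).
Taking (3, 8, -3) on L with direction v = (6, 0, -4): w = M − (3, 8, -3) = (-8, -3, 10), and w × v = (12, 28, 18).
Distance = |w × v| / |v| = √1252 / √52 ≈ 4.907.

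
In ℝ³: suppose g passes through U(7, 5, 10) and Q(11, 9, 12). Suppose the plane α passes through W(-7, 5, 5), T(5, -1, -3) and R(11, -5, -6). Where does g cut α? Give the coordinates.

(-1, -3, 6)

A direction vector for g is Q − U = (4, 4, 2).
WT = (12, -6, -8), WR = (18, -10, -11); a normal to α is WT × WR = (-14, -12, -12).
Using W: α has equation -14x - 12y - 12z = -22.
Substitute r = (7, 5, 10) + t(4, 4, 2) into the plane: -278 + (-128)t = -22, so t = -2.
Intersection: (7, 5, 10) + (-2)·(4, 4, 2) = (-1, -3, 6).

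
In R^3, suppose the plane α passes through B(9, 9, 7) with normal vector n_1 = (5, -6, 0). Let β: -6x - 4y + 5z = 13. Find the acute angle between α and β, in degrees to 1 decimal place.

85.0

α: n_1·r = n_1·B gives 5x - 6y = -9.
cos θ = |n₁·n₂| / (|n₁||n₂|) = |-6| / (√61 · √77).
θ = arccos(0.08755) ≈ 85.0°.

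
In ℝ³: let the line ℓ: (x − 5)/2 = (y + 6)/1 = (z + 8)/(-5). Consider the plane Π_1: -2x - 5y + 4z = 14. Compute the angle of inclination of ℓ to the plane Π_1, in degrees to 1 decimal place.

ℓ has direction (2, 1, -5) through (5, -6, -8).
sin θ = |n·v| / (|n||v|) = |-29| / (√45 · √30) = 0.78928.
θ ≈ 52.1°.

52.1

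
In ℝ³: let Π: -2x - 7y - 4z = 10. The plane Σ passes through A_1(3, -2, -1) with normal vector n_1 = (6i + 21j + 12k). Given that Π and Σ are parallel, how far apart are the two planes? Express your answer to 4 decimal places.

Σ: n_1·r = n_1·A_1 gives 6x + 21y + 12z = -36.
Rescale Σ by 1/(-3): -2x - 7y - 4z = 12. Then distance = |10 − 12| / √69 ≈ 0.2408.

0.2408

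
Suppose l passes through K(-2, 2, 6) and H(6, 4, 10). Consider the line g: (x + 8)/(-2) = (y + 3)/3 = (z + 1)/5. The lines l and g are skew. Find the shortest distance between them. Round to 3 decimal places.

1.007

A direction vector for l is H − K = (8, 2, 4).
g has direction (-2, 3, 5) through (-8, -3, -1).
Common perpendicular direction n = (8, 2, 4) × (-2, 3, 5) = (-2, -48, 28).
With w = (-8, -3, -1) − (-2, 2, 6) = (-6, -5, -7), w · n = 56.
Distance = |w · n| / |n| = |56| / √3092 ≈ 1.007.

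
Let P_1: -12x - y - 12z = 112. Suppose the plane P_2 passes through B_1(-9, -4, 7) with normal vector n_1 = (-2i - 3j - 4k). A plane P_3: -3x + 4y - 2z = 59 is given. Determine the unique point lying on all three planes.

P_2: n_1·r = n_1·B_1 gives -2x - 3y - 4z = 2.
Solving the 3×3 linear system -12x - y - 12z = 112, -2x - 3y - 4z = 2, -3x + 4y - 2z = 59 (e.g. by elimination or Cramer's rule, determinant = -68) gives (-7, 8, -3).

(-7, 8, -3)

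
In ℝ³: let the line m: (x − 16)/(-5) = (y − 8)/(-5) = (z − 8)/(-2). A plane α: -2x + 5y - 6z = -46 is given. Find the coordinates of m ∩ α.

(6, -2, 4)

m has direction (-5, -5, -2) through (16, 8, 8).
Substitute r = (16, 8, 8) + t(-5, -5, -2) into the plane: -40 + (-3)t = -46, so t = 2.
Intersection: (16, 8, 8) + 2·(-5, -5, -2) = (6, -2, 4).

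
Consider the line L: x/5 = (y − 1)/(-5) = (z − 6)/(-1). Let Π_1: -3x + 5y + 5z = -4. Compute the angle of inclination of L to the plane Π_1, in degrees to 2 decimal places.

55.12

L has direction (5, -5, -1) through (0, 1, 6).
sin θ = |n·v| / (|n||v|) = |-45| / (√59 · √51) = 0.82035.
θ ≈ 55.12°.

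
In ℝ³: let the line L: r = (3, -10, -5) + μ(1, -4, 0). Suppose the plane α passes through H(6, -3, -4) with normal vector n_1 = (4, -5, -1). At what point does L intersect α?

α: n_1·r = n_1·H gives 4x - 5y - z = 43.
Substitute r = (3, -10, -5) + t(1, -4, 0) into the plane: 67 + 24t = 43, so t = -1.
Intersection: (3, -10, -5) + (-1)·(1, -4, 0) = (2, -6, -5).

(2, -6, -5)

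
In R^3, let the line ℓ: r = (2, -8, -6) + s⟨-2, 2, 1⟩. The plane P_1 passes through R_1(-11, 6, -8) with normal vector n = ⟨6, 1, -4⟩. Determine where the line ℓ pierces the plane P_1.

(-6, 0, -2)

P_1: n·r = n·R_1 gives 6x + y - 4z = -28.
Substitute r = (2, -8, -6) + t(-2, 2, 1) into the plane: 28 + (-14)t = -28, so t = 4.
Intersection: (2, -8, -6) + 4·(-2, 2, 1) = (-6, 0, -2).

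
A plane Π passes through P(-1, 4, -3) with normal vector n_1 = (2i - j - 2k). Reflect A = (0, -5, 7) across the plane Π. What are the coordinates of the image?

(4, -7, 3)

Π: n_1·r = n_1·P gives 2x - y - 2z = 0.
λ = (n·A − d)/|n|² = (-9 − 0)/9 = -1.
Reflection = A − 2λn = (0, -5, 7) − (-2)·(2, -1, -2) = (4, -7, 3).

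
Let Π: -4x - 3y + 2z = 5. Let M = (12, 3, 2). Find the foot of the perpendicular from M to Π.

Foot = M − λn with λ = (n·M − d)/|n|² = (-53 − 5)/29 = -2.
Foot = (12, 3, 2) − (-2)·(-4, -3, 2) = (4, -3, 6).

(4, -3, 6)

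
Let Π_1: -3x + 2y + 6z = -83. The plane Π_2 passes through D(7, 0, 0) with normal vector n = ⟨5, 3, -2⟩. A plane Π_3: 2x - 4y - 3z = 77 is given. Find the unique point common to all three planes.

(11, -10, -5)

Π_2: n·r = n·D gives 5x + 3y - 2z = 35.
Solving the 3×3 linear system -3x + 2y + 6z = -83, 5x + 3y - 2z = 35, 2x - 4y - 3z = 77 (e.g. by elimination or Cramer's rule, determinant = -83) gives (11, -10, -5).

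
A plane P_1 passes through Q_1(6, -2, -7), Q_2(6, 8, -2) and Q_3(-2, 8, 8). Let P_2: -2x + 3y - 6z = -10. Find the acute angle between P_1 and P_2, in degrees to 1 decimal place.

31.6

Q_1Q_2 = (0, 10, 5), Q_1Q_3 = (-8, 10, 15); a normal to P_1 is Q_1Q_2 × Q_1Q_3 = (100, -40, 80).
Using Q_1: P_1 has equation 100x - 40y + 80z = 120.
cos θ = |n₁·n₂| / (|n₁||n₂|) = |-800| / (√18000 · √49).
θ = arccos(0.85184) ≈ 31.6°.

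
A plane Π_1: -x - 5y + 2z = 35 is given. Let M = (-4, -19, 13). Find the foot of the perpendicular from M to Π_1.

(-1, -4, 7)

Foot = M − λn with λ = (n·M − d)/|n|² = (125 − 35)/30 = 3.
Foot = (-4, -19, 13) − 3·(-1, -5, 2) = (-1, -4, 7).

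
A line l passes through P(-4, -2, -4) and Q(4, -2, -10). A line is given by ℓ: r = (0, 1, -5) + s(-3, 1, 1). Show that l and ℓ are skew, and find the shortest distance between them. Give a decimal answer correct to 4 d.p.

A direction vector for l is Q − P = (8, 0, -6).
Common perpendicular direction n = (8, 0, -6) × (-3, 1, 1) = (6, 10, 8).
With w = (0, 1, -5) − (-4, -2, -4) = (4, 3, -1), w · n = 46.
Since n ≠ 0 the lines are not parallel, and w · n = 46 ≠ 0 so they do not intersect; hence they are skew.
Distance = |w · n| / |n| = |46| / √200 ≈ 3.2527.

3.2527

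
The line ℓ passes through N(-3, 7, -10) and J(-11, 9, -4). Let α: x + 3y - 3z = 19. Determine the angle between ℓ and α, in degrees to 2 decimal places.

26.74

A direction vector for ℓ is J − N = (-8, 2, 6).
sin θ = |n·v| / (|n||v|) = |-20| / (√19 · √104) = 0.44992.
θ ≈ 26.74°.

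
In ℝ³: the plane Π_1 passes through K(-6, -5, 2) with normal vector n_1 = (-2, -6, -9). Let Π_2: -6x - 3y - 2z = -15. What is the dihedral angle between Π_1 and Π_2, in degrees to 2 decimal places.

Π_1: n_1·r = n_1·K gives -2x - 6y - 9z = 24.
cos θ = |n₁·n₂| / (|n₁||n₂|) = |48| / (√121 · √49).
θ = arccos(0.62338) ≈ 51.44°.

51.44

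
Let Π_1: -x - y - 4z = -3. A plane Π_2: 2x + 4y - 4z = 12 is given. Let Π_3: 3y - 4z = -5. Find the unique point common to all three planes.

Solving the 3×3 linear system -x - y - 4z = -3, 2x + 4y - 4z = 12, 3y - 4z = -5 (e.g. by elimination or Cramer's rule, determinant = -28) gives (10, -3, -1).

(10, -3, -1)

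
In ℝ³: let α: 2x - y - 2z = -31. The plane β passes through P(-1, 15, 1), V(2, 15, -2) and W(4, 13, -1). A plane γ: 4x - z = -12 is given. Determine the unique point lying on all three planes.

PV = (3, 0, -3), PW = (5, -2, -2); a normal to β is PV × PW = (-6, -9, -6).
Using P: β has equation -6x - 9y - 6z = -135.
Solving the 3×3 linear system 2x - y - 2z = -31, -6x - 9y - 6z = -135, 4x - z = -12 (e.g. by elimination or Cramer's rule, determinant = -24) gives (0, 7, 12).

(0, 7, 12)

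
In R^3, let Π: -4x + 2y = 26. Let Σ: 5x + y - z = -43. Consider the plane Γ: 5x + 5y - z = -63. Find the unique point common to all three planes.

(-9, -5, -7)

Solving the 3×3 linear system -4x + 2y = 26, 5x + y - z = -43, 5x + 5y - z = -63 (e.g. by elimination or Cramer's rule, determinant = -16) gives (-9, -5, -7).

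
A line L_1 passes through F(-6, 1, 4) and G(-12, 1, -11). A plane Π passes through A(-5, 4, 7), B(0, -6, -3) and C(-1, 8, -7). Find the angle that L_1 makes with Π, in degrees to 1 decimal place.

A direction vector for L_1 is G − F = (-6, 0, -15).
AB = (5, -10, -10), AC = (4, 4, -14); a normal to Π is AB × AC = (180, 30, 60).
Using A: Π has equation 180x + 30y + 60z = -360.
sin θ = |n·v| / (|n||v|) = |-1980| / (√36900 · √261) = 0.63802.
θ ≈ 39.6°.

39.6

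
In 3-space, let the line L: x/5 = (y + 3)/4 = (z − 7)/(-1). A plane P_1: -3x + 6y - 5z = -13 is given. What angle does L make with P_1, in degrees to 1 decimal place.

L has direction (5, 4, -1) through (0, -3, 7).
sin θ = |n·v| / (|n||v|) = |14| / (√70 · √42) = 0.25820.
θ ≈ 15.0°.

15.0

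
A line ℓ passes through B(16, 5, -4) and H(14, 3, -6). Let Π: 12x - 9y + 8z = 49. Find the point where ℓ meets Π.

(10, -1, -10)

A direction vector for ℓ is H − B = (-2, -2, -2).
Substitute r = (16, 5, -4) + t(-2, -2, -2) into the plane: 115 + (-22)t = 49, so t = 3.
Intersection: (16, 5, -4) + 3·(-2, -2, -2) = (10, -1, -10).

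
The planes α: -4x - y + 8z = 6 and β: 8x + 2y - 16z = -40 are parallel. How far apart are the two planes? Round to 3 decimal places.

Rescale β by 1/(-2): -4x - y + 8z = 20. Then distance = |6 − 20| / √81 ≈ 1.556.

1.556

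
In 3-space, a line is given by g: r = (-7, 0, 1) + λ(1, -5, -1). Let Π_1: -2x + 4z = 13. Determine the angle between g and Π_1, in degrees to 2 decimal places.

14.96

sin θ = |n·v| / (|n||v|) = |-6| / (√20 · √27) = 0.25820.
θ ≈ 14.96°.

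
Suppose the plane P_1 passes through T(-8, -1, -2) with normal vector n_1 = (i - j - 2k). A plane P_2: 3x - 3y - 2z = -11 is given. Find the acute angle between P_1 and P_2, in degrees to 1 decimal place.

29.5

P_1: n_1·r = n_1·T gives x - y - 2z = -3.
cos θ = |n₁·n₂| / (|n₁||n₂|) = |10| / (√6 · √22).
θ = arccos(0.87039) ≈ 29.5°.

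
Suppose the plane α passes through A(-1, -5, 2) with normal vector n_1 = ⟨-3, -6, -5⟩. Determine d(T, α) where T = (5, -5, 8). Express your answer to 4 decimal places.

α: n_1·r = n_1·A gives -3x - 6y - 5z = 23.
n·T − d = (-3)·(5) + (-6)·(-5) + (-5)·(8) − 23 = -48; |n| = √70.
Distance = |-48| / √70 = 48/√70 ≈ 5.7371.

5.7371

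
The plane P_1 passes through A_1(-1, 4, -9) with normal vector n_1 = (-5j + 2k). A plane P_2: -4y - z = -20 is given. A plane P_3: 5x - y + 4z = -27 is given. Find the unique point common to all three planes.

P_1: n_1·r = n_1·A_1 gives -5y + 2z = -38.
Solving the 3×3 linear system -5y + 2z = -38, -4y - z = -20, 5x - y + 4z = -27 (e.g. by elimination or Cramer's rule, determinant = 65) gives (-1, 6, -4).

(-1, 6, -4)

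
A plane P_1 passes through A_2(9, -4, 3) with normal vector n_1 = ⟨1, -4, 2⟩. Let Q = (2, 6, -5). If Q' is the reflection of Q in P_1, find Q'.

P_1: n_1·r = n_1·A_2 gives x - 4y + 2z = 31.
λ = (n·Q − d)/|n|² = (-32 − 31)/21 = -3.
Reflection = Q − 2λn = (2, 6, -5) − (-6)·(1, -4, 2) = (8, -18, 7).

(8, -18, 7)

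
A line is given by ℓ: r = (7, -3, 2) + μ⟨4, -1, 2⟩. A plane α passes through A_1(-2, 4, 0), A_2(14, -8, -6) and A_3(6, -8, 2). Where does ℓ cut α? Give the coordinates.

A_1A_2 = (16, -12, -6), A_1A_3 = (8, -12, 2); a normal to α is A_1A_2 × A_1A_3 = (-96, -80, -96).
Using A_1: α has equation -96x - 80y - 96z = -128.
Substitute r = (7, -3, 2) + t(4, -1, 2) into the plane: -624 + (-496)t = -128, so t = -1.
Intersection: (7, -3, 2) + (-1)·(4, -1, 2) = (3, -2, 0).

(3, -2, 0)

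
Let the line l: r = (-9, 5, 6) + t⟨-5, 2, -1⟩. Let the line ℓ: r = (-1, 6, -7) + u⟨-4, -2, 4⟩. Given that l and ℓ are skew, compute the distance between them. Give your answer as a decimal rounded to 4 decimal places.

5.2951

Common perpendicular direction n = (-5, 2, -1) × (-4, -2, 4) = (6, 24, 18).
With w = (-1, 6, -7) − (-9, 5, 6) = (8, 1, -13), w · n = -162.
Distance = |w · n| / |n| = |-162| / √936 ≈ 5.2951.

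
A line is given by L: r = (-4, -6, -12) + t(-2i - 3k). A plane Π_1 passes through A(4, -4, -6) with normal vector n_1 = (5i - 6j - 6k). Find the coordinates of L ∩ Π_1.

(-2, -6, -9)

Π_1: n_1·r = n_1·A gives 5x - 6y - 6z = 80.
Substitute r = (-4, -6, -12) + t(-2, 0, -3) into the plane: 88 + 8t = 80, so t = -1.
Intersection: (-4, -6, -12) + (-1)·(-2, 0, -3) = (-2, -6, -9).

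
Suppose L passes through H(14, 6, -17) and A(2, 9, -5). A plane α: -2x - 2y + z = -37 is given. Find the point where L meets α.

A direction vector for L is A − H = (-12, 3, 12).
Substitute r = (14, 6, -17) + t(-12, 3, 12) into the plane: -57 + 30t = -37, so t = 2/3.
Intersection: (14, 6, -17) + (2/3)·(-12, 3, 12) = (6, 8, -9).

(6, 8, -9)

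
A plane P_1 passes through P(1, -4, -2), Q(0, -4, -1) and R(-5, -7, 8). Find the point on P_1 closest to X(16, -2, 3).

PQ = (-1, 0, 1), PR = (-6, -3, 10); a normal to P_1 is PQ × PR = (3, 4, 3).
Using P: P_1 has equation 3x + 4y + 3z = -19.
Foot = X − λn with λ = (n·X − d)/|n|² = (49 − (-19))/34 = 2.
Foot = (16, -2, 3) − 2·(3, 4, 3) = (10, -10, -3).

(10, -10, -3)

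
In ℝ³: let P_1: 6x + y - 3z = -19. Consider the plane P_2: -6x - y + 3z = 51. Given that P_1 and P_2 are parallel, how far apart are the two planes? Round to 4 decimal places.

4.7181

Rescale P_2 by 1/(-1): 6x + y - 3z = -51. Then distance = |-19 − (-51)| / √46 ≈ 4.7181.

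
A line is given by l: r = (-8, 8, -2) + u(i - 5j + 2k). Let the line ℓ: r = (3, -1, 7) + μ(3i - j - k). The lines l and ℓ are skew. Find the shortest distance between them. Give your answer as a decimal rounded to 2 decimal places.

Common perpendicular direction n = (1, -5, 2) × (3, -1, -1) = (7, 7, 14).
With w = (3, -1, 7) − (-8, 8, -2) = (11, -9, 9), w · n = 140.
Distance = |w · n| / |n| = |140| / √294 ≈ 8.16.

8.16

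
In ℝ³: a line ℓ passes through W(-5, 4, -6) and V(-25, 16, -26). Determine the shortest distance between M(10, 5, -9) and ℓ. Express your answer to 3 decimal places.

A direction vector for ℓ is V − W = (-20, 12, -20).
Taking (-5, 4, -6) on ℓ with direction v = (-20, 12, -20): w = M − (-5, 4, -6) = (15, 1, -3), and w × v = (16, 360, 200).
Distance = |w × v| / |v| = √169856 / √944 ≈ 13.414.

13.414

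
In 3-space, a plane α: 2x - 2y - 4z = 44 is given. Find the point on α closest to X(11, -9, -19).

Foot = X − λn with λ = (n·X − d)/|n|² = (116 − 44)/24 = 3.
Foot = (11, -9, -19) − 3·(2, -2, -4) = (5, -3, -7).

(5, -3, -7)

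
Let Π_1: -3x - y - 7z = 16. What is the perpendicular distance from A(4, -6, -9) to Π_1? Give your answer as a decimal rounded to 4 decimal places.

5.3377

n·A − d = (-3)·(4) + (-1)·(-6) + (-7)·(-9) − 16 = 41; |n| = √59.
Distance = |41| / √59 = 41/√59 ≈ 5.3377.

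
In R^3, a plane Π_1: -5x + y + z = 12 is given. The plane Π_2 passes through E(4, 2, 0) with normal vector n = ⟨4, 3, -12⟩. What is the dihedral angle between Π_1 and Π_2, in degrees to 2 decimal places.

Π_2: n·r = n·E gives 4x + 3y - 12z = 22.
cos θ = |n₁·n₂| / (|n₁||n₂|) = |-29| / (√27 · √169).
θ = arccos(0.42931) ≈ 64.58°.

64.58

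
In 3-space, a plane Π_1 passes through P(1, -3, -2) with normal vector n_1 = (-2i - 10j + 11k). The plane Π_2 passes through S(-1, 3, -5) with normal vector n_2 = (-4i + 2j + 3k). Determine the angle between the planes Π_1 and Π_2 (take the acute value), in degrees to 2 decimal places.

74.93

Π_1: n_1·r = n_1·P gives -2x - 10y + 11z = 6.
Π_2: n_2·r = n_2·S gives -4x + 2y + 3z = -5.
cos θ = |n₁·n₂| / (|n₁||n₂|) = |21| / (√225 · √29).
θ = arccos(0.25997) ≈ 74.93°.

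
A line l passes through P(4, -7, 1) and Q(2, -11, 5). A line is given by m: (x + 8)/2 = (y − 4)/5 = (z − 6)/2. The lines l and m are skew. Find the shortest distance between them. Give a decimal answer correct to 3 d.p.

A direction vector for l is Q − P = (-2, -4, 4).
m has direction (2, 5, 2) through (-8, 4, 6).
Common perpendicular direction n = (-2, -4, 4) × (2, 5, 2) = (-28, 12, -2).
With w = (-8, 4, 6) − (4, -7, 1) = (-12, 11, 5), w · n = 458.
Distance = |w · n| / |n| = |458| / √932 ≈ 15.002.

15.002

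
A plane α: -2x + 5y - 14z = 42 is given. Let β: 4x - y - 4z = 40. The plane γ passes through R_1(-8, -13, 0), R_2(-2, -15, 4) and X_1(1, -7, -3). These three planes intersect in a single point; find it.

(4, -4, -5)

R_1R_2 = (6, -2, 4), R_1X_1 = (9, 6, -3); a normal to γ is R_1R_2 × R_1X_1 = (-18, 54, 54).
Using R_1: γ has equation -18x + 54y + 54z = -558.
Solving the 3×3 linear system -2x + 5y - 14z = 42, 4x - y - 4z = 40, -18x + 54y + 54z = -558 (e.g. by elimination or Cramer's rule, determinant = -3816) gives (4, -4, -5).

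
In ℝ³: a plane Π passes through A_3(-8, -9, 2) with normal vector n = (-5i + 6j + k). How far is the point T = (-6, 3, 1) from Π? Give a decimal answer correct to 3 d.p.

Π: n·r = n·A_3 gives -5x + 6y + z = -12.
n·T − d = (-5)·(-6) + (6)·(3) + (1)·(1) − (-12) = 61; |n| = √62.
Distance = |61| / √62 = 61/√62 ≈ 7.747.

7.747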